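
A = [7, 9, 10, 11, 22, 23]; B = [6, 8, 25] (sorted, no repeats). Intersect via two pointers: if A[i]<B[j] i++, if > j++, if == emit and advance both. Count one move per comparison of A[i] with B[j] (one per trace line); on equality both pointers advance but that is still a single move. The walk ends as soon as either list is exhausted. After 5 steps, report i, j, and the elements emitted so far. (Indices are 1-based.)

[i=1,j=1] 7>6 → j++
[i=1,j=2] 7<8 → i++
[i=2,j=2] 9>8 → j++
[i=2,j=3] 9<25 → i++
[i=3,j=3] 10<25 → i++

i=4, j=3, emitted=[]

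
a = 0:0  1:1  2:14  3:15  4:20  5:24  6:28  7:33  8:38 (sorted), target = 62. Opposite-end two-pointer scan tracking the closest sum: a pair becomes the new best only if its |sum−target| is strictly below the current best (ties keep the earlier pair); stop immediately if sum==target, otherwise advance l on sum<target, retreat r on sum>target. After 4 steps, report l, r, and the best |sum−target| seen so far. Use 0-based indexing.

l=4, r=8, best |Δ|=9

l=0 r=8: 0+38=38 d=24 *, l++
l=1 r=8: 1+38=39 d=23 *, l++
l=2 r=8: 14+38=52 d=10 *, l++
l=3 r=8: 15+38=53 d=9 *, l++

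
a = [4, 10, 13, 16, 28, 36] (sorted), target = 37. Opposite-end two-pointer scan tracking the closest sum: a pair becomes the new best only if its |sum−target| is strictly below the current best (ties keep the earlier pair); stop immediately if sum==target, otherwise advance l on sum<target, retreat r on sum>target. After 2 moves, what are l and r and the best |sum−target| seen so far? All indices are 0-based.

l=0 r=5: 4+36=40 d=3 *, r--
l=0 r=4: 4+28=32 d=5, l++

l=1, r=4, best |Δ|=3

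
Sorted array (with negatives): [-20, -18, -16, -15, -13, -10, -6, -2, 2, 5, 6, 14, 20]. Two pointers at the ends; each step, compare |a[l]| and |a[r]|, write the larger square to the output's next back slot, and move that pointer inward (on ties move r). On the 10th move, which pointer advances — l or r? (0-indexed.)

l

l=0 r=12: |-20|<=|20| out[12]=400, r--
l=0 r=11: |-20|>|14| out[11]=400, l++
l=1 r=11: |-18|>|14| out[10]=324, l++
l=2 r=11: |-16|>|14| out[9]=256, l++
l=3 r=11: |-15|>|14| out[8]=225, l++
l=4 r=11: |-13|<=|14| out[7]=196, r--
l=4 r=10: |-13|>|6| out[6]=169, l++
l=5 r=10: |-10|>|6| out[5]=100, l++
l=6 r=10: |-6|<=|6| out[4]=36, r--
l=6 r=9: |-6|>|5| out[3]=36, l++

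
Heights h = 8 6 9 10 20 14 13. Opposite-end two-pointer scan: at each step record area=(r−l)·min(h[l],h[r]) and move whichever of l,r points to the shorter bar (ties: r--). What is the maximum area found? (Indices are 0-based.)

max area = 48

[0,6] min(8,13)*6=48 best=48 * → l++
[1,6] min(6,13)*5=30 best=48 → l++
[2,6] min(9,13)*4=36 best=48 → l++
[3,6] min(10,13)*3=30 best=48 → l++
[4,6] min(20,13)*2=26 best=48 → r--
[4,5] min(20,14)*1=14 best=48 → r--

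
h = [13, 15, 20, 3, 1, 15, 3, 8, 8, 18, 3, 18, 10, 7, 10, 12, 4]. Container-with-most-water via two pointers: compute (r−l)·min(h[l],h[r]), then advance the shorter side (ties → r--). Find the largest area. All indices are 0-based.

max area = 180

l=0 r=16: min(13,4)*16=64 best=64 *, r--
l=0 r=15: min(13,12)*15=180 best=180 *, r--
l=0 r=14: min(13,10)*14=140 best=180, r--
l=0 r=13: min(13,7)*13=91 best=180, r--
l=0 r=12: min(13,10)*12=120 best=180, r--
l=0 r=11: min(13,18)*11=143 best=180, l++
l=1 r=11: min(15,18)*10=150 best=180, l++
l=2 r=11: min(20,18)*9=162 best=180, r--
l=2 r=10: min(20,3)*8=24 best=180, r--
l=2 r=9: min(20,18)*7=126 best=180, r--
l=2 r=8: min(20,8)*6=48 best=180, r--
l=2 r=7: min(20,8)*5=40 best=180, r--
l=2 r=6: min(20,3)*4=12 best=180, r--
l=2 r=5: min(20,15)*3=45 best=180, r--
l=2 r=4: min(20,1)*2=2 best=180, r--
l=2 r=3: min(20,3)*1=3 best=180, r--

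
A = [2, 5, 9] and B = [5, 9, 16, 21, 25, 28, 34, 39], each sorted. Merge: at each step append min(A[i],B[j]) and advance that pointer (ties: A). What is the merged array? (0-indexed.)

[2, 5, 5, 9, 9, 16, 21, 25, 28, 34, 39]

[i=0,j=0] A[i]=2<=B[j]=5 take 2 → i++
[i=1,j=0] A[i]=5<=B[j]=5 take 5 → i++
[i=2,j=0] A[i]=9>B[j]=5 take 5 → j++
[i=2,j=1] A[i]=9<=B[j]=9 take 9 → i++
[i=3,j=1] A done, take B[j]=9 → j++
[i=3,j=2] A done, take B[j]=16 → j++
[i=3,j=3] A done, take B[j]=21 → j++
[i=3,j=4] A done, take B[j]=25 → j++
[i=3,j=5] A done, take B[j]=28 → j++
[i=3,j=6] A done, take B[j]=34 → j++
[i=3,j=7] A done, take B[j]=39 → j++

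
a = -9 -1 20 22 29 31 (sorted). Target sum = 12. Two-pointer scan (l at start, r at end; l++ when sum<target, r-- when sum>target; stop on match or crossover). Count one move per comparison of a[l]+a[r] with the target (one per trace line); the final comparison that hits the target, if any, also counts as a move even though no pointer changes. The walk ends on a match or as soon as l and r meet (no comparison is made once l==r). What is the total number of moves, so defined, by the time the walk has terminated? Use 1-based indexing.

5 moves

[1,6] -9+31=22 >12 → r--
[1,5] -9+29=20 >12 → r--
[1,4] -9+22=13 >12 → r--
[1,3] -9+20=11 <12 → l++
[2,3] -1+20=19 >12 → r--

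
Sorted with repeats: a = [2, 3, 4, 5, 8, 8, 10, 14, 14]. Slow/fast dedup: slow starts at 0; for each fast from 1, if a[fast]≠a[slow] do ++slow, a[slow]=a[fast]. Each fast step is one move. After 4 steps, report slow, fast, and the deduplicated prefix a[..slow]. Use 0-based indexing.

slow=4, fast=5, prefix=[2, 3, 4, 5, 8]

(s=0,f=1) a[fast]=3≠a[slow]=2 write a[1]=3 → slow++,fast++
(s=1,f=2) a[fast]=4≠a[slow]=3 write a[2]=4 → slow++,fast++
(s=2,f=3) a[fast]=5≠a[slow]=4 write a[3]=5 → slow++,fast++
(s=3,f=4) a[fast]=8≠a[slow]=5 write a[4]=8 → slow++,fast++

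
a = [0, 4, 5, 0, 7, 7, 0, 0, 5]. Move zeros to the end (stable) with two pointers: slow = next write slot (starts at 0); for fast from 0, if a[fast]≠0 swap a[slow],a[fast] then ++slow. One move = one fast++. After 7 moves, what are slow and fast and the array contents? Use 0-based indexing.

slow=0 fast=0: a[fast]=0, fast++
slow=0 fast=1: a[fast]=4≠0 swap→a[0]=4, slow++,fast++
slow=1 fast=2: a[fast]=5≠0 swap→a[1]=5, slow++,fast++
slow=2 fast=3: a[fast]=0, fast++
slow=2 fast=4: a[fast]=7≠0 swap→a[2]=7, slow++,fast++
slow=3 fast=5: a[fast]=7≠0 swap→a[3]=7, slow++,fast++
slow=4 fast=6: a[fast]=0, fast++

slow=4, fast=7, a=[4, 5, 7, 7, 0, 0, 0, 0, 5]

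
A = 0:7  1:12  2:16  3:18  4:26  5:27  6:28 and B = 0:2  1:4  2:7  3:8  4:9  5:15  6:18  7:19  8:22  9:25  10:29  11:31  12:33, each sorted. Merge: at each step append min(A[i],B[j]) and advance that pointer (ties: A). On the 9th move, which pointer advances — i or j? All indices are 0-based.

i

i=0 j=0: A[i]=7>B[j]=2 take 2, j++
i=0 j=1: A[i]=7>B[j]=4 take 4, j++
i=0 j=2: A[i]=7<=B[j]=7 take 7, i++
i=1 j=2: A[i]=12>B[j]=7 take 7, j++
i=1 j=3: A[i]=12>B[j]=8 take 8, j++
i=1 j=4: A[i]=12>B[j]=9 take 9, j++
i=1 j=5: A[i]=12<=B[j]=15 take 12, i++
i=2 j=5: A[i]=16>B[j]=15 take 15, j++
i=2 j=6: A[i]=16<=B[j]=18 take 16, i++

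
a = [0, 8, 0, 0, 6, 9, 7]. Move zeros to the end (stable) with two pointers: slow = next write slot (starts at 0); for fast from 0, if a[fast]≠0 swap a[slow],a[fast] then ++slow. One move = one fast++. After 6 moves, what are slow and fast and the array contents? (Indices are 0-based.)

slow=3, fast=6, a=[8, 6, 9, 0, 0, 0, 7]

(s=0,f=0) a[fast]=0 → fast++
(s=0,f=1) a[fast]=8≠0 swap→a[0]=8 → slow++,fast++
(s=1,f=2) a[fast]=0 → fast++
(s=1,f=3) a[fast]=0 → fast++
(s=1,f=4) a[fast]=6≠0 swap→a[1]=6 → slow++,fast++
(s=2,f=5) a[fast]=9≠0 swap→a[2]=9 → slow++,fast++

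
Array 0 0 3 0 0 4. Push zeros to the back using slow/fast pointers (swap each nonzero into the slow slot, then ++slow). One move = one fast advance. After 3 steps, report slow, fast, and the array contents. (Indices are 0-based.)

slow=1, fast=3, a=[3, 0, 0, 0, 0, 4]

(s=0,f=0) a[fast]=0 → fast++
(s=0,f=1) a[fast]=0 → fast++
(s=0,f=2) a[fast]=3≠0 swap→a[0]=3 → slow++,fast++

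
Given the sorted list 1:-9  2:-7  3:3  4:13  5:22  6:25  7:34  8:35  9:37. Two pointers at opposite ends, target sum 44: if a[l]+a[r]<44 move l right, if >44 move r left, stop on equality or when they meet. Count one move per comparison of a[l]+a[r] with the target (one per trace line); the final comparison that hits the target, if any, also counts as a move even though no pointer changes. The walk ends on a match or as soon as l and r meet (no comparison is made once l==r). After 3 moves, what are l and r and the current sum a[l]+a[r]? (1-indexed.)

[1,9] -9+37=28 <44 → l++
[2,9] -7+37=30 <44 → l++
[3,9] 3+37=40 <44 → l++

l=4, r=9, sum=50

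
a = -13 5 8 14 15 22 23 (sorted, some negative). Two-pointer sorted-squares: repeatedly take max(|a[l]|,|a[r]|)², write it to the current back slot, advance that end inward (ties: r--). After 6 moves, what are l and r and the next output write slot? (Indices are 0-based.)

[0,6] |-13|<=|23| out[6]=529 → r--
[0,5] |-13|<=|22| out[5]=484 → r--
[0,4] |-13|<=|15| out[4]=225 → r--
[0,3] |-13|<=|14| out[3]=196 → r--
[0,2] |-13|>|8| out[2]=169 → l++
[1,2] |5|<=|8| out[1]=64 → r--

l=1, r=1, next write slot=0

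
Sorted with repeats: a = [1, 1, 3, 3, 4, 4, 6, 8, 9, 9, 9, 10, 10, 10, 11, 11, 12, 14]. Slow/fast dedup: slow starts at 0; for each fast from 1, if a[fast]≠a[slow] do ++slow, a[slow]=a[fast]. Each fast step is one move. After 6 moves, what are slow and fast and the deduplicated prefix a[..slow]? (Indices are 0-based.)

slow=0 fast=1: a[fast]=1=a[slow] dup, fast++
slow=0 fast=2: a[fast]=3≠a[slow]=1 write a[1]=3, slow++,fast++
slow=1 fast=3: a[fast]=3=a[slow] dup, fast++
slow=1 fast=4: a[fast]=4≠a[slow]=3 write a[2]=4, slow++,fast++
slow=2 fast=5: a[fast]=4=a[slow] dup, fast++
slow=2 fast=6: a[fast]=6≠a[slow]=4 write a[3]=6, slow++,fast++

slow=3, fast=7, prefix=[1, 3, 4, 6]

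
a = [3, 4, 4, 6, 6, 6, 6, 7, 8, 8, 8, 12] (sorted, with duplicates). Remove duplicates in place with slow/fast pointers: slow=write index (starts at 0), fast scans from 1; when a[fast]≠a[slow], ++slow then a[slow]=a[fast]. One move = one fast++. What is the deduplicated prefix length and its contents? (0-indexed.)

length 6; prefix = [3, 4, 6, 7, 8, 12]

(s=0,f=1) a[fast]=4≠a[slow]=3 write a[1]=4 → slow++,fast++
(s=1,f=2) a[fast]=4=a[slow] dup → fast++
(s=1,f=3) a[fast]=6≠a[slow]=4 write a[2]=6 → slow++,fast++
(s=2,f=4) a[fast]=6=a[slow] dup → fast++
(s=2,f=5) a[fast]=6=a[slow] dup → fast++
(s=2,f=6) a[fast]=6=a[slow] dup → fast++
(s=2,f=7) a[fast]=7≠a[slow]=6 write a[3]=7 → slow++,fast++
(s=3,f=8) a[fast]=8≠a[slow]=7 write a[4]=8 → slow++,fast++
(s=4,f=9) a[fast]=8=a[slow] dup → fast++
(s=4,f=10) a[fast]=8=a[slow] dup → fast++
(s=4,f=11) a[fast]=12≠a[slow]=8 write a[5]=12 → slow++,fast++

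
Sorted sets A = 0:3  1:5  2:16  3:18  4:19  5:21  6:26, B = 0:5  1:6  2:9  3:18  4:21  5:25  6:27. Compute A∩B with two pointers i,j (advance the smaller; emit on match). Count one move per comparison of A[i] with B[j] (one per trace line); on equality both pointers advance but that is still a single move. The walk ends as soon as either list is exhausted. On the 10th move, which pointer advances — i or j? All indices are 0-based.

i

i=0 j=0: 3<5, i++
i=1 j=0: 5==5 emit, i++,j++
i=2 j=1: 16>6, j++
i=2 j=2: 16>9, j++
i=2 j=3: 16<18, i++
i=3 j=3: 18==18 emit, i++,j++
i=4 j=4: 19<21, i++
i=5 j=4: 21==21 emit, i++,j++
i=6 j=5: 26>25, j++
i=6 j=6: 26<27, i++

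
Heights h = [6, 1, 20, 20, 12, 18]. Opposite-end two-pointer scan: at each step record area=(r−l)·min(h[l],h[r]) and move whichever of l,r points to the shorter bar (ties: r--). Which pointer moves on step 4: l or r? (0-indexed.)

r

[0,5] min(6,18)*5=30 best=30 * → l++
[1,5] min(1,18)*4=4 best=30 → l++
[2,5] min(20,18)*3=54 best=54 * → r--
[2,4] min(20,12)*2=24 best=54 → r--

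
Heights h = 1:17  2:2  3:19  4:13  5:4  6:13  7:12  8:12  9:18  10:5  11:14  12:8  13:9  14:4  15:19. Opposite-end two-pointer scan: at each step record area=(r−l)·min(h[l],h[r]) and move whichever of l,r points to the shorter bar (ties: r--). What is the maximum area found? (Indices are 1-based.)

l=1 r=15: min(17,19)*14=238 best=238 *, l++
l=2 r=15: min(2,19)*13=26 best=238, l++
l=3 r=15: min(19,19)*12=228 best=238, r--
l=3 r=14: min(19,4)*11=44 best=238, r--
l=3 r=13: min(19,9)*10=90 best=238, r--
l=3 r=12: min(19,8)*9=72 best=238, r--
l=3 r=11: min(19,14)*8=112 best=238, r--
l=3 r=10: min(19,5)*7=35 best=238, r--
l=3 r=9: min(19,18)*6=108 best=238, r--
l=3 r=8: min(19,12)*5=60 best=238, r--
l=3 r=7: min(19,12)*4=48 best=238, r--
l=3 r=6: min(19,13)*3=39 best=238, r--
l=3 r=5: min(19,4)*2=8 best=238, r--
l=3 r=4: min(19,13)*1=13 best=238, r--

max area = 238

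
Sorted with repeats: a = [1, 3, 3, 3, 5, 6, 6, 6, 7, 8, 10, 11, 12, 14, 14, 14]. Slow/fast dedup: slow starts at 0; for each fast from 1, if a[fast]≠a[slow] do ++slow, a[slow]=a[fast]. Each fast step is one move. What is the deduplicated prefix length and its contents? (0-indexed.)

slow=0 fast=1: a[fast]=3≠a[slow]=1 write a[1]=3, slow++,fast++
slow=1 fast=2: a[fast]=3=a[slow] dup, fast++
slow=1 fast=3: a[fast]=3=a[slow] dup, fast++
slow=1 fast=4: a[fast]=5≠a[slow]=3 write a[2]=5, slow++,fast++
slow=2 fast=5: a[fast]=6≠a[slow]=5 write a[3]=6, slow++,fast++
slow=3 fast=6: a[fast]=6=a[slow] dup, fast++
slow=3 fast=7: a[fast]=6=a[slow] dup, fast++
slow=3 fast=8: a[fast]=7≠a[slow]=6 write a[4]=7, slow++,fast++
slow=4 fast=9: a[fast]=8≠a[slow]=7 write a[5]=8, slow++,fast++
slow=5 fast=10: a[fast]=10≠a[slow]=8 write a[6]=10, slow++,fast++
slow=6 fast=11: a[fast]=11≠a[slow]=10 write a[7]=11, slow++,fast++
slow=7 fast=12: a[fast]=12≠a[slow]=11 write a[8]=12, slow++,fast++
slow=8 fast=13: a[fast]=14≠a[slow]=12 write a[9]=14, slow++,fast++
slow=9 fast=14: a[fast]=14=a[slow] dup, fast++
slow=9 fast=15: a[fast]=14=a[slow] dup, fast++

length 10; prefix = [1, 3, 5, 6, 7, 8, 10, 11, 12, 14]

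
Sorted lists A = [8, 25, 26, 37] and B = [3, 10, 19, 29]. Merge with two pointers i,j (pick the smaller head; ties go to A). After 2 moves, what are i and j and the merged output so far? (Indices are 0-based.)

i=1, j=1, merged so far=[3, 8]

[i=0,j=0] A[i]=8>B[j]=3 take 3 → j++
[i=0,j=1] A[i]=8<=B[j]=10 take 8 → i++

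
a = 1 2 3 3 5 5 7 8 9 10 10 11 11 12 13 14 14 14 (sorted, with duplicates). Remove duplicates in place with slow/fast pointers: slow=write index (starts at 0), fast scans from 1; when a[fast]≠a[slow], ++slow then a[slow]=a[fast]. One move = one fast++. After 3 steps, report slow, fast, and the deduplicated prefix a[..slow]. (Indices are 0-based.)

(s=0,f=1) a[fast]=2≠a[slow]=1 write a[1]=2 → slow++,fast++
(s=1,f=2) a[fast]=3≠a[slow]=2 write a[2]=3 → slow++,fast++
(s=2,f=3) a[fast]=3=a[slow] dup → fast++

slow=2, fast=4, prefix=[1, 2, 3]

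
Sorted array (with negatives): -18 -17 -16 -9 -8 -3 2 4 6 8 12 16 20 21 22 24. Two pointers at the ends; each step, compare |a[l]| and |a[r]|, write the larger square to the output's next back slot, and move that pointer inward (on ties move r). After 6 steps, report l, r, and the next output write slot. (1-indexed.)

[1,16] |-18|<=|24| out[16]=576 → r--
[1,15] |-18|<=|22| out[15]=484 → r--
[1,14] |-18|<=|21| out[14]=441 → r--
[1,13] |-18|<=|20| out[13]=400 → r--
[1,12] |-18|>|16| out[12]=324 → l++
[2,12] |-17|>|16| out[11]=289 → l++

l=3, r=12, next write slot=10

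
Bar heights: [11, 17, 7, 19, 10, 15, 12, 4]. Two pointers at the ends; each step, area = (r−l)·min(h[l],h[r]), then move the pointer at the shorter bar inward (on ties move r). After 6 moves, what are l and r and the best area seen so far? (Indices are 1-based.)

l=3, r=4, best area=66

l=1 r=8: min(11,4)*7=28 best=28 *, r--
l=1 r=7: min(11,12)*6=66 best=66 *, l++
l=2 r=7: min(17,12)*5=60 best=66, r--
l=2 r=6: min(17,15)*4=60 best=66, r--
l=2 r=5: min(17,10)*3=30 best=66, r--
l=2 r=4: min(17,19)*2=34 best=66, l++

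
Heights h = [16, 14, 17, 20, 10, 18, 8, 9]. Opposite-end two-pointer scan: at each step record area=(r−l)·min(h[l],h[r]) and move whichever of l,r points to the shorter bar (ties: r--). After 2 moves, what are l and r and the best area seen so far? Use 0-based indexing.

l=0, r=5, best area=63

[0,7] min(16,9)*7=63 best=63 * → r--
[0,6] min(16,8)*6=48 best=63 → r--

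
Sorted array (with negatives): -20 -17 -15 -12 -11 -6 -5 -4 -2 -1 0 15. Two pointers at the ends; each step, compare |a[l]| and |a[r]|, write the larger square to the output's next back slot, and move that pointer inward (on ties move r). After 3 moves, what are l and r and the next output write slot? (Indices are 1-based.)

l=3, r=11, next write slot=9

l=1 r=12: |-20|>|15| out[12]=400, l++
l=2 r=12: |-17|>|15| out[11]=289, l++
l=3 r=12: |-15|<=|15| out[10]=225, r--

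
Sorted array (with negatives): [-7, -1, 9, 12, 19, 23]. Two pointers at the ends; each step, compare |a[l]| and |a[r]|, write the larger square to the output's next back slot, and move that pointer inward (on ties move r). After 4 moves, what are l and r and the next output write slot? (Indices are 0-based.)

l=0, r=1, next write slot=1

[0,5] |-7|<=|23| out[5]=529 → r--
[0,4] |-7|<=|19| out[4]=361 → r--
[0,3] |-7|<=|12| out[3]=144 → r--
[0,2] |-7|<=|9| out[2]=81 → r--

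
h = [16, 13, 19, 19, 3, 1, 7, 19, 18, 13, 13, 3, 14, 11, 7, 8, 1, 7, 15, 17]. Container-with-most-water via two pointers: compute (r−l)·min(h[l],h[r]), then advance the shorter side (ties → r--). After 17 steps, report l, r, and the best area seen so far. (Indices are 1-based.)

l=1 r=20: min(16,17)*19=304 best=304 *, l++
l=2 r=20: min(13,17)*18=234 best=304, l++
l=3 r=20: min(19,17)*17=289 best=304, r--
l=3 r=19: min(19,15)*16=240 best=304, r--
l=3 r=18: min(19,7)*15=105 best=304, r--
l=3 r=17: min(19,1)*14=14 best=304, r--
l=3 r=16: min(19,8)*13=104 best=304, r--
l=3 r=15: min(19,7)*12=84 best=304, r--
l=3 r=14: min(19,11)*11=121 best=304, r--
l=3 r=13: min(19,14)*10=140 best=304, r--
l=3 r=12: min(19,3)*9=27 best=304, r--
l=3 r=11: min(19,13)*8=104 best=304, r--
l=3 r=10: min(19,13)*7=91 best=304, r--
l=3 r=9: min(19,18)*6=108 best=304, r--
l=3 r=8: min(19,19)*5=95 best=304, r--
l=3 r=7: min(19,7)*4=28 best=304, r--
l=3 r=6: min(19,1)*3=3 best=304, r--

l=3, r=5, best area=304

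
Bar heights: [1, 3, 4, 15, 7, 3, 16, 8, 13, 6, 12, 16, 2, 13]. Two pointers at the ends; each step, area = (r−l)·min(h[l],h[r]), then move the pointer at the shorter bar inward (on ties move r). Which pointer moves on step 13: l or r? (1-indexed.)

r

l=1 r=14: min(1,13)*13=13 best=13 *, l++
l=2 r=14: min(3,13)*12=36 best=36 *, l++
l=3 r=14: min(4,13)*11=44 best=44 *, l++
l=4 r=14: min(15,13)*10=130 best=130 *, r--
l=4 r=13: min(15,2)*9=18 best=130, r--
l=4 r=12: min(15,16)*8=120 best=130, l++
l=5 r=12: min(7,16)*7=49 best=130, l++
l=6 r=12: min(3,16)*6=18 best=130, l++
l=7 r=12: min(16,16)*5=80 best=130, r--
l=7 r=11: min(16,12)*4=48 best=130, r--
l=7 r=10: min(16,6)*3=18 best=130, r--
l=7 r=9: min(16,13)*2=26 best=130, r--
l=7 r=8: min(16,8)*1=8 best=130, r--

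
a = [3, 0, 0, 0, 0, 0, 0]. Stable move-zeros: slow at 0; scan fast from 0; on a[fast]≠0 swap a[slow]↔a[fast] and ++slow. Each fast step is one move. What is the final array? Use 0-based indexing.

[3, 0, 0, 0, 0, 0, 0]

(s=0,f=0) a[fast]=3≠0 swap→a[0]=3 → slow++,fast++
(s=1,f=1) a[fast]=0 → fast++
(s=1,f=2) a[fast]=0 → fast++
(s=1,f=3) a[fast]=0 → fast++
(s=1,f=4) a[fast]=0 → fast++
(s=1,f=5) a[fast]=0 → fast++
(s=1,f=6) a[fast]=0 → fast++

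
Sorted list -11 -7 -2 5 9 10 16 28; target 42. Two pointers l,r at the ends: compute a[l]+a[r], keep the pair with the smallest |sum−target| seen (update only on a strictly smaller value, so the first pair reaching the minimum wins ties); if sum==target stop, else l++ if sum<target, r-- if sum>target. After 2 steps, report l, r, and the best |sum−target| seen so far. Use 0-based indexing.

l=0 r=7: -11+28=17 d=25 *, l++
l=1 r=7: -7+28=21 d=21 *, l++

l=2, r=7, best |Δ|=21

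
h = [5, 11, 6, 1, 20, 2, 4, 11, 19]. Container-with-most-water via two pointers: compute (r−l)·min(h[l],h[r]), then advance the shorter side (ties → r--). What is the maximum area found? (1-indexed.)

max area = 77

[1,9] min(5,19)*8=40 best=40 * → l++
[2,9] min(11,19)*7=77 best=77 * → l++
[3,9] min(6,19)*6=36 best=77 → l++
[4,9] min(1,19)*5=5 best=77 → l++
[5,9] min(20,19)*4=76 best=77 → r--
[5,8] min(20,11)*3=33 best=77 → r--
[5,7] min(20,4)*2=8 best=77 → r--
[5,6] min(20,2)*1=2 best=77 → r--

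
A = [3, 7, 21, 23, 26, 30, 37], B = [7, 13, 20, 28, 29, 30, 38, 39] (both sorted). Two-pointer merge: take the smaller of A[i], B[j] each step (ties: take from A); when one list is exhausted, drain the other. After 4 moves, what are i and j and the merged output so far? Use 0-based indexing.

i=2, j=2, merged so far=[3, 7, 7, 13]

[i=0,j=0] A[i]=3<=B[j]=7 take 3 → i++
[i=1,j=0] A[i]=7<=B[j]=7 take 7 → i++
[i=2,j=0] A[i]=21>B[j]=7 take 7 → j++
[i=2,j=1] A[i]=21>B[j]=13 take 13 → j++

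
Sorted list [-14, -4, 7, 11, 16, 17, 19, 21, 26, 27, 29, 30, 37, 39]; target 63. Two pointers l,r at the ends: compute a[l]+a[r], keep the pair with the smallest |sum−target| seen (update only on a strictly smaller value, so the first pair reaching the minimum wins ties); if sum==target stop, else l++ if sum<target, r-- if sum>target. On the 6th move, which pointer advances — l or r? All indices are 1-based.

l

[1,14] -14+39=25 d=38 * → l++
[2,14] -4+39=35 d=28 * → l++
[3,14] 7+39=46 d=17 * → l++
[4,14] 11+39=50 d=13 * → l++
[5,14] 16+39=55 d=8 * → l++
[6,14] 17+39=56 d=7 * → l++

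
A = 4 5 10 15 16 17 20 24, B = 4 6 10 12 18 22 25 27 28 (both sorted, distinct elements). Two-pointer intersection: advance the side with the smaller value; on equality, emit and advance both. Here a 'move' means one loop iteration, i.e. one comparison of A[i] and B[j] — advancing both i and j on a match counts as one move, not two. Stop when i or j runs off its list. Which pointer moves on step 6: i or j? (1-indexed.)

i

[i=1,j=1] 4==4 emit → i++,j++
[i=2,j=2] 5<6 → i++
[i=3,j=2] 10>6 → j++
[i=3,j=3] 10==10 emit → i++,j++
[i=4,j=4] 15>12 → j++
[i=4,j=5] 15<18 → i++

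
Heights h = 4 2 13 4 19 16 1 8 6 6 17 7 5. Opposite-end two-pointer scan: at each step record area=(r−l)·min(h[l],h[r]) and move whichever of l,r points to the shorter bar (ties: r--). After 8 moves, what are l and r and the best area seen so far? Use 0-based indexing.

[0,12] min(4,5)*12=48 best=48 * → l++
[1,12] min(2,5)*11=22 best=48 → l++
[2,12] min(13,5)*10=50 best=50 * → r--
[2,11] min(13,7)*9=63 best=63 * → r--
[2,10] min(13,17)*8=104 best=104 * → l++
[3,10] min(4,17)*7=28 best=104 → l++
[4,10] min(19,17)*6=102 best=104 → r--
[4,9] min(19,6)*5=30 best=104 → r--

l=4, r=8, best area=104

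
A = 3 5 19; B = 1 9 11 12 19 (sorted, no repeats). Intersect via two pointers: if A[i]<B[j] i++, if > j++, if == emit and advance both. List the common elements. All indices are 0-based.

intersection = [19]

i=0 j=0: 3>1, j++
i=0 j=1: 3<9, i++
i=1 j=1: 5<9, i++
i=2 j=1: 19>9, j++
i=2 j=2: 19>11, j++
i=2 j=3: 19>12, j++
i=2 j=4: 19==19 emit, i++,j++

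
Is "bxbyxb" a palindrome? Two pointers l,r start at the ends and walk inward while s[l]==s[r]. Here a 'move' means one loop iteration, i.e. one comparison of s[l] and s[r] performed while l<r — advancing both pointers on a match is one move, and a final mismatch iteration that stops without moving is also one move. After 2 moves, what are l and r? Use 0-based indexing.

l=2, r=3

[0,5] 'b'=='b' → l++,r--
[1,4] 'x'=='x' → l++,r--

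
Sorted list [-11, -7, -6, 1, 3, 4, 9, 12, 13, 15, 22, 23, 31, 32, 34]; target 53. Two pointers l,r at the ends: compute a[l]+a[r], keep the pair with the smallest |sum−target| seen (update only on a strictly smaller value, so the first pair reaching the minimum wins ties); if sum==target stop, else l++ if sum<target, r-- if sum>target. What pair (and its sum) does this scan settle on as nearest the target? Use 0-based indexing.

[0,14] -11+34=23 d=30 * → l++
[1,14] -7+34=27 d=26 * → l++
[2,14] -6+34=28 d=25 * → l++
[3,14] 1+34=35 d=18 * → l++
[4,14] 3+34=37 d=16 * → l++
[5,14] 4+34=38 d=15 * → l++
[6,14] 9+34=43 d=10 * → l++
[7,14] 12+34=46 d=7 * → l++
[8,14] 13+34=47 d=6 * → l++
[9,14] 15+34=49 d=4 * → l++
[10,14] 22+34=56 d=3 * → r--
[10,13] 22+32=54 d=1 * → r--
[10,12] 22+31=53 d=0 * → stop

pair (22, 31) with sum 53 (|Δ|=0)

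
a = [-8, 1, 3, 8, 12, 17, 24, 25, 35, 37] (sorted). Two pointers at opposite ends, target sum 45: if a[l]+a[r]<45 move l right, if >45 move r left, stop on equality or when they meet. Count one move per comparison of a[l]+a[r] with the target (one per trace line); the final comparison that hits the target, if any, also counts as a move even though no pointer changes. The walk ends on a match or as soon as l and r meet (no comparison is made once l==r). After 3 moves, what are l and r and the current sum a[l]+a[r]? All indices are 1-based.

l=1 r=10: -8+37=29 <45, l++
l=2 r=10: 1+37=38 <45, l++
l=3 r=10: 3+37=40 <45, l++

l=4, r=10, sum=45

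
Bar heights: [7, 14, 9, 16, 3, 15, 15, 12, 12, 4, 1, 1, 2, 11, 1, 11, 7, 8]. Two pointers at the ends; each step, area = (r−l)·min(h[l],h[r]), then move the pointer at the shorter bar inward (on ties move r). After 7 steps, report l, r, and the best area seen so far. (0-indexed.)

[0,17] min(7,8)*17=119 best=119 * → l++
[1,17] min(14,8)*16=128 best=128 * → r--
[1,16] min(14,7)*15=105 best=128 → r--
[1,15] min(14,11)*14=154 best=154 * → r--
[1,14] min(14,1)*13=13 best=154 → r--
[1,13] min(14,11)*12=132 best=154 → r--
[1,12] min(14,2)*11=22 best=154 → r--

l=1, r=11, best area=154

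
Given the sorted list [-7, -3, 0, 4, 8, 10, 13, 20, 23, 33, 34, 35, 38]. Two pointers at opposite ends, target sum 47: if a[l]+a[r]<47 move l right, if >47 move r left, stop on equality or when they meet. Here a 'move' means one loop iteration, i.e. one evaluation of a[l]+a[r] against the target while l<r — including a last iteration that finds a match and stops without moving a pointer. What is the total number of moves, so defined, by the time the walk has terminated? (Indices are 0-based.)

9 moves

l=0 r=12: -7+38=31 <47, l++
l=1 r=12: -3+38=35 <47, l++
l=2 r=12: 0+38=38 <47, l++
l=3 r=12: 4+38=42 <47, l++
l=4 r=12: 8+38=46 <47, l++
l=5 r=12: 10+38=48 >47, r--
l=5 r=11: 10+35=45 <47, l++
l=6 r=11: 13+35=48 >47, r--
l=6 r=10: 13+34=47, found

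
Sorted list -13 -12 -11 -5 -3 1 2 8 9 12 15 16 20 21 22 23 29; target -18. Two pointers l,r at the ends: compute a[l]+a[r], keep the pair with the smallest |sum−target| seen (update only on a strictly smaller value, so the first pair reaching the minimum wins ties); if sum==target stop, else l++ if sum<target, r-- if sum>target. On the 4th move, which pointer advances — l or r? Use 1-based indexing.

[1,17] -13+29=16 d=34 * → r--
[1,16] -13+23=10 d=28 * → r--
[1,15] -13+22=9 d=27 * → r--
[1,14] -13+21=8 d=26 * → r--

r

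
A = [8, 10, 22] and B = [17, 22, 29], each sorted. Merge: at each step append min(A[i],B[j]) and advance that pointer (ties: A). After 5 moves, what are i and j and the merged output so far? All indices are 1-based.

i=1 j=1: A[i]=8<=B[j]=17 take 8, i++
i=2 j=1: A[i]=10<=B[j]=17 take 10, i++
i=3 j=1: A[i]=22>B[j]=17 take 17, j++
i=3 j=2: A[i]=22<=B[j]=22 take 22, i++
i=4 j=2: A done, take B[j]=22, j++

i=4, j=3, merged so far=[8, 10, 17, 22, 22]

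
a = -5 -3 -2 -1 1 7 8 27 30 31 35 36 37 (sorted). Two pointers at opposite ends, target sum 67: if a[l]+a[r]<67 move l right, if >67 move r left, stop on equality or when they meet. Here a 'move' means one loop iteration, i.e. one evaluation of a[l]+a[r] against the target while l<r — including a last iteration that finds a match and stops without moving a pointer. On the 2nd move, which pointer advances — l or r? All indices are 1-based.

l=1 r=13: -5+37=32 <67, l++
l=2 r=13: -3+37=34 <67, l++

l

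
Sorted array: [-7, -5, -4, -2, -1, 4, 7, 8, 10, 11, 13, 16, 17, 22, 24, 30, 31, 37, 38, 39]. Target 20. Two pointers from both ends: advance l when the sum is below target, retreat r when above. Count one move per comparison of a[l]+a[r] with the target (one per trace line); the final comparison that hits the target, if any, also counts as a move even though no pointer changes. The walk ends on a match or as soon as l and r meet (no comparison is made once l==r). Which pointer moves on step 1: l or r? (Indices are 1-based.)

[1,20] -7+39=32 >20 → r--

r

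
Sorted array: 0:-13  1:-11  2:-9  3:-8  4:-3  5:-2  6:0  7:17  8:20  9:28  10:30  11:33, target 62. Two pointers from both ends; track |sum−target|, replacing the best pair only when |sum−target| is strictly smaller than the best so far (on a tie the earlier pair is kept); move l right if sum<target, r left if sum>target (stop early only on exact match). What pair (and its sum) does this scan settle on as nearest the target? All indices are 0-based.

[0,11] -13+33=20 d=42 * → l++
[1,11] -11+33=22 d=40 * → l++
[2,11] -9+33=24 d=38 * → l++
[3,11] -8+33=25 d=37 * → l++
[4,11] -3+33=30 d=32 * → l++
[5,11] -2+33=31 d=31 * → l++
[6,11] 0+33=33 d=29 * → l++
[7,11] 17+33=50 d=12 * → l++
[8,11] 20+33=53 d=9 * → l++
[9,11] 28+33=61 d=1 * → l++
[10,11] 30+33=63 d=1 → r--

pair (28, 33) with sum 61 (|Δ|=1)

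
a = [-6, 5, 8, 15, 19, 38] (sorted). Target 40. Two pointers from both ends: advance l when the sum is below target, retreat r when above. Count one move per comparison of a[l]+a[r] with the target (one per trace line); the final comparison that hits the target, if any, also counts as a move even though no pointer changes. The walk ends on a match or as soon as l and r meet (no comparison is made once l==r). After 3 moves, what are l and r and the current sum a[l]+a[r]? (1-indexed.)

l=1 r=6: -6+38=32 <40, l++
l=2 r=6: 5+38=43 >40, r--
l=2 r=5: 5+19=24 <40, l++

l=3, r=5, sum=27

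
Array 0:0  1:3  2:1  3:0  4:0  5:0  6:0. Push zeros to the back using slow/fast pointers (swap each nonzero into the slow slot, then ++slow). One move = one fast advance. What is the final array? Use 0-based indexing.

[3, 1, 0, 0, 0, 0, 0]

slow=0 fast=0: a[fast]=0, fast++
slow=0 fast=1: a[fast]=3≠0 swap→a[0]=3, slow++,fast++
slow=1 fast=2: a[fast]=1≠0 swap→a[1]=1, slow++,fast++
slow=2 fast=3: a[fast]=0, fast++
slow=2 fast=4: a[fast]=0, fast++
slow=2 fast=5: a[fast]=0, fast++
slow=2 fast=6: a[fast]=0, fast++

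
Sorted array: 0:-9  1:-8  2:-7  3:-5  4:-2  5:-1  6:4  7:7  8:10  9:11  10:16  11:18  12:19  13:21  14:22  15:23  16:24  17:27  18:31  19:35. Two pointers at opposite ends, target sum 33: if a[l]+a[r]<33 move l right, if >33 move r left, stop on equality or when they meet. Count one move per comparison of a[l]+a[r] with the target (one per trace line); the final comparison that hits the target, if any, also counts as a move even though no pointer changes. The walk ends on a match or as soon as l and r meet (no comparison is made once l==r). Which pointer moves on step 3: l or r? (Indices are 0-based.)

l

[0,19] -9+35=26 <33 → l++
[1,19] -8+35=27 <33 → l++
[2,19] -7+35=28 <33 → l++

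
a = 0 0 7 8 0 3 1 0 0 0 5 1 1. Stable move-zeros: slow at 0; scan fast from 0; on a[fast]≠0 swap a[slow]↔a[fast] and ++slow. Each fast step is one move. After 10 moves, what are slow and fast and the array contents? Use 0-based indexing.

slow=4, fast=10, a=[7, 8, 3, 1, 0, 0, 0, 0, 0, 0, 5, 1, 1]

(s=0,f=0) a[fast]=0 → fast++
(s=0,f=1) a[fast]=0 → fast++
(s=0,f=2) a[fast]=7≠0 swap→a[0]=7 → slow++,fast++
(s=1,f=3) a[fast]=8≠0 swap→a[1]=8 → slow++,fast++
(s=2,f=4) a[fast]=0 → fast++
(s=2,f=5) a[fast]=3≠0 swap→a[2]=3 → slow++,fast++
(s=3,f=6) a[fast]=1≠0 swap→a[3]=1 → slow++,fast++
(s=4,f=7) a[fast]=0 → fast++
(s=4,f=8) a[fast]=0 → fast++
(s=4,f=9) a[fast]=0 → fast++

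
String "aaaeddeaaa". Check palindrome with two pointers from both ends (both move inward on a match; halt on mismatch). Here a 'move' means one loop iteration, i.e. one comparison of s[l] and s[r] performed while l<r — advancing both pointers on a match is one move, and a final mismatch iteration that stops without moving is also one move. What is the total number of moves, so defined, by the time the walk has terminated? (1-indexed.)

5 moves

l=1 r=10: 'a'=='a', l++,r--
l=2 r=9: 'a'=='a', l++,r--
l=3 r=8: 'a'=='a', l++,r--
l=4 r=7: 'e'=='e', l++,r--
l=5 r=6: 'd'=='d', l++,r--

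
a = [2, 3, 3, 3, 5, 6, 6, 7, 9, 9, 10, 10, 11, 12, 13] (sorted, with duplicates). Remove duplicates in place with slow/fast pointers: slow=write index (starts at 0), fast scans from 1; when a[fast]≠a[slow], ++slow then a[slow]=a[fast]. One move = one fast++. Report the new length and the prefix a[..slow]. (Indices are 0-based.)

(s=0,f=1) a[fast]=3≠a[slow]=2 write a[1]=3 → slow++,fast++
(s=1,f=2) a[fast]=3=a[slow] dup → fast++
(s=1,f=3) a[fast]=3=a[slow] dup → fast++
(s=1,f=4) a[fast]=5≠a[slow]=3 write a[2]=5 → slow++,fast++
(s=2,f=5) a[fast]=6≠a[slow]=5 write a[3]=6 → slow++,fast++
(s=3,f=6) a[fast]=6=a[slow] dup → fast++
(s=3,f=7) a[fast]=7≠a[slow]=6 write a[4]=7 → slow++,fast++
(s=4,f=8) a[fast]=9≠a[slow]=7 write a[5]=9 → slow++,fast++
(s=5,f=9) a[fast]=9=a[slow] dup → fast++
(s=5,f=10) a[fast]=10≠a[slow]=9 write a[6]=10 → slow++,fast++
(s=6,f=11) a[fast]=10=a[slow] dup → fast++
(s=6,f=12) a[fast]=11≠a[slow]=10 write a[7]=11 → slow++,fast++
(s=7,f=13) a[fast]=12≠a[slow]=11 write a[8]=12 → slow++,fast++
(s=8,f=14) a[fast]=13≠a[slow]=12 write a[9]=13 → slow++,fast++

length 10; prefix = [2, 3, 5, 6, 7, 9, 10, 11, 12, 13]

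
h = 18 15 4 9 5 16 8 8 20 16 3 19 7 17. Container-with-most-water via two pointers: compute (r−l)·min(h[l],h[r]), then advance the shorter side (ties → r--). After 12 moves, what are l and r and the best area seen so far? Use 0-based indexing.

[0,13] min(18,17)*13=221 best=221 * → r--
[0,12] min(18,7)*12=84 best=221 → r--
[0,11] min(18,19)*11=198 best=221 → l++
[1,11] min(15,19)*10=150 best=221 → l++
[2,11] min(4,19)*9=36 best=221 → l++
[3,11] min(9,19)*8=72 best=221 → l++
[4,11] min(5,19)*7=35 best=221 → l++
[5,11] min(16,19)*6=96 best=221 → l++
[6,11] min(8,19)*5=40 best=221 → l++
[7,11] min(8,19)*4=32 best=221 → l++
[8,11] min(20,19)*3=57 best=221 → r--
[8,10] min(20,3)*2=6 best=221 → r--

l=8, r=9, best area=221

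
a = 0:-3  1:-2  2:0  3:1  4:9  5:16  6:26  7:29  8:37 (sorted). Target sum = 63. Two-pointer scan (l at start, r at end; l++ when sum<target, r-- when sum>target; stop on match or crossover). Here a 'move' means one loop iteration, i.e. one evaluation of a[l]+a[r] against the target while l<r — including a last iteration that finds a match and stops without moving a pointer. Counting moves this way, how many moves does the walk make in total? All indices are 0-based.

7 moves

l=0 r=8: -3+37=34 <63, l++
l=1 r=8: -2+37=35 <63, l++
l=2 r=8: 0+37=37 <63, l++
l=3 r=8: 1+37=38 <63, l++
l=4 r=8: 9+37=46 <63, l++
l=5 r=8: 16+37=53 <63, l++
l=6 r=8: 26+37=63, found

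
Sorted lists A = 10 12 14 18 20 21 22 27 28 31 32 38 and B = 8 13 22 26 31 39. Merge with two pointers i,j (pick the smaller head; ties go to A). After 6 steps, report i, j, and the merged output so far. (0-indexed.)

i=0 j=0: A[i]=10>B[j]=8 take 8, j++
i=0 j=1: A[i]=10<=B[j]=13 take 10, i++
i=1 j=1: A[i]=12<=B[j]=13 take 12, i++
i=2 j=1: A[i]=14>B[j]=13 take 13, j++
i=2 j=2: A[i]=14<=B[j]=22 take 14, i++
i=3 j=2: A[i]=18<=B[j]=22 take 18, i++

i=4, j=2, merged so far=[8, 10, 12, 13, 14, 18]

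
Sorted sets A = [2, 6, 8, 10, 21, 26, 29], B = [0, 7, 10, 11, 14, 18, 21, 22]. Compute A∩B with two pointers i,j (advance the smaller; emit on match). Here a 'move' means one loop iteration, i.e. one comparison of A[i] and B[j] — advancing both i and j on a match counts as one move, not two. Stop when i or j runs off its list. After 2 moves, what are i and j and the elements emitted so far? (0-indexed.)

i=0 j=0: 2>0, j++
i=0 j=1: 2<7, i++

i=1, j=1, emitted=[]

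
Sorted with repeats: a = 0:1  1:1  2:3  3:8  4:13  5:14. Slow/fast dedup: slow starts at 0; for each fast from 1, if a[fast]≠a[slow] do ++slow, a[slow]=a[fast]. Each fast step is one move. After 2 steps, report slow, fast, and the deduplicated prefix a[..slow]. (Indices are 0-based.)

slow=0 fast=1: a[fast]=1=a[slow] dup, fast++
slow=0 fast=2: a[fast]=3≠a[slow]=1 write a[1]=3, slow++,fast++

slow=1, fast=3, prefix=[1, 3]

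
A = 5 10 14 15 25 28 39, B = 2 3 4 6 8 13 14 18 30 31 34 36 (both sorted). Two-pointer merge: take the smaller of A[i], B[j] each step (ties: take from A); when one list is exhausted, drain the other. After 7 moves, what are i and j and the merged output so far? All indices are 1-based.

i=3, j=6, merged so far=[2, 3, 4, 5, 6, 8, 10]

[i=1,j=1] A[i]=5>B[j]=2 take 2 → j++
[i=1,j=2] A[i]=5>B[j]=3 take 3 → j++
[i=1,j=3] A[i]=5>B[j]=4 take 4 → j++
[i=1,j=4] A[i]=5<=B[j]=6 take 5 → i++
[i=2,j=4] A[i]=10>B[j]=6 take 6 → j++
[i=2,j=5] A[i]=10>B[j]=8 take 8 → j++
[i=2,j=6] A[i]=10<=B[j]=13 take 10 → i++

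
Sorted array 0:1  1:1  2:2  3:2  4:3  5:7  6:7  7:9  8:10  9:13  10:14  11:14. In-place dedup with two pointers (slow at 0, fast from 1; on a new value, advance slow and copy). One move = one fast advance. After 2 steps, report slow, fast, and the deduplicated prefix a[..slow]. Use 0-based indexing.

(s=0,f=1) a[fast]=1=a[slow] dup → fast++
(s=0,f=2) a[fast]=2≠a[slow]=1 write a[1]=2 → slow++,fast++

slow=1, fast=3, prefix=[1, 2]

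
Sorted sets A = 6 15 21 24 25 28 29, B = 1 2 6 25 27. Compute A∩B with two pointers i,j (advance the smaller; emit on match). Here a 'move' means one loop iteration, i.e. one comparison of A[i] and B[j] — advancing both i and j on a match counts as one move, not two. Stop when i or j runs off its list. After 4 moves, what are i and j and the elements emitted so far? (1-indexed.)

[i=1,j=1] 6>1 → j++
[i=1,j=2] 6>2 → j++
[i=1,j=3] 6==6 emit → i++,j++
[i=2,j=4] 15<25 → i++

i=3, j=4, emitted=[6]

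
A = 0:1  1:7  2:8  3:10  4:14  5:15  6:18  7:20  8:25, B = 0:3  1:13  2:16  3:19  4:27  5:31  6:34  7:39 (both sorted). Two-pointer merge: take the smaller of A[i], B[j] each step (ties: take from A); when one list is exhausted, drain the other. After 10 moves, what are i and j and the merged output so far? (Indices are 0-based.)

i=7, j=3, merged so far=[1, 3, 7, 8, 10, 13, 14, 15, 16, 18]

[i=0,j=0] A[i]=1<=B[j]=3 take 1 → i++
[i=1,j=0] A[i]=7>B[j]=3 take 3 → j++
[i=1,j=1] A[i]=7<=B[j]=13 take 7 → i++
[i=2,j=1] A[i]=8<=B[j]=13 take 8 → i++
[i=3,j=1] A[i]=10<=B[j]=13 take 10 → i++
[i=4,j=1] A[i]=14>B[j]=13 take 13 → j++
[i=4,j=2] A[i]=14<=B[j]=16 take 14 → i++
[i=5,j=2] A[i]=15<=B[j]=16 take 15 → i++
[i=6,j=2] A[i]=18>B[j]=16 take 16 → j++
[i=6,j=3] A[i]=18<=B[j]=19 take 18 → i++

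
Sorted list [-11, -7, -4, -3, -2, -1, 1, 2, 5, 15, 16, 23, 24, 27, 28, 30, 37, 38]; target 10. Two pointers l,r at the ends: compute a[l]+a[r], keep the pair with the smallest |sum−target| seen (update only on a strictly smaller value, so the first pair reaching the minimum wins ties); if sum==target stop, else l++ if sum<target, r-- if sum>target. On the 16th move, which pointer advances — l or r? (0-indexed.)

l=0 r=17: -11+38=27 d=17 *, r--
l=0 r=16: -11+37=26 d=16 *, r--
l=0 r=15: -11+30=19 d=9 *, r--
l=0 r=14: -11+28=17 d=7 *, r--
l=0 r=13: -11+27=16 d=6 *, r--
l=0 r=12: -11+24=13 d=3 *, r--
l=0 r=11: -11+23=12 d=2 *, r--
l=0 r=10: -11+16=5 d=5, l++
l=1 r=10: -7+16=9 d=1 *, l++
l=2 r=10: -4+16=12 d=2, r--
l=2 r=9: -4+15=11 d=1, r--
l=2 r=8: -4+5=1 d=9, l++
l=3 r=8: -3+5=2 d=8, l++
l=4 r=8: -2+5=3 d=7, l++
l=5 r=8: -1+5=4 d=6, l++
l=6 r=8: 1+5=6 d=4, l++

l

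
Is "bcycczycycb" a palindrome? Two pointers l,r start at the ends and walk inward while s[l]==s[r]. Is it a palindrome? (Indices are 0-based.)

not a palindrome (mismatch at 4,6)

[0,10] 'b'=='b' → l++,r--
[1,9] 'c'=='c' → l++,r--
[2,8] 'y'=='y' → l++,r--
[3,7] 'c'=='c' → l++,r--
[4,6] 'c'!='y' → stop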